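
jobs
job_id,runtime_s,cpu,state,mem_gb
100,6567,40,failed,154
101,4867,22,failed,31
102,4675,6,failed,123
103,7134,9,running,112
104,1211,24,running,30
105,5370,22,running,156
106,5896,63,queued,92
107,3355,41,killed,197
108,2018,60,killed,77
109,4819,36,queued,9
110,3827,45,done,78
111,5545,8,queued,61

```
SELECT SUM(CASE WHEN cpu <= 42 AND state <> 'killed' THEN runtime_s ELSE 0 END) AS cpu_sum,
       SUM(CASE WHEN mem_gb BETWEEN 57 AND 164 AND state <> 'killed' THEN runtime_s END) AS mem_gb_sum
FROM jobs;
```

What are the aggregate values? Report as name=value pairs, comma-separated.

[cpu_sum: cpu <= 42 AND state <> 'killed']
job_id=100: ✓ → 6567
job_id=101: ✓ → 4867
job_id=102: ✓ → 4675
job_id=103: ✓ → 7134
job_id=104: ✓ → 1211
job_id=105: ✓ → 5370
job_id=106: ✗
job_id=107: ✗
job_id=108: ✗
job_id=109: ✓ → 4819
job_id=110: ✗
job_id=111: ✓ → 5545
cpu_sum = 6567 + 4867 + 4675 + 7134 + 1211 + 5370 + 4819 + 5545 = 40188
—
[mem_gb_sum: mem_gb BETWEEN 57 AND 164 AND state <> 'killed']
job_id=100: ✓ → 6567
job_id=101: ✗
job_id=102: ✓ → 4675
job_id=103: ✓ → 7134
job_id=104: ✗
job_id=105: ✓ → 5370
job_id=106: ✓ → 5896
job_id=107: ✗
job_id=108: ✗
job_id=109: ✗
job_id=110: ✓ → 3827
job_id=111: ✓ → 5545
mem_gb_sum = 6567 + 4675 + 7134 + 5370 + 5896 + 3827 + 5545 = 39014

cpu_sum=40188, mem_gb_sum=39014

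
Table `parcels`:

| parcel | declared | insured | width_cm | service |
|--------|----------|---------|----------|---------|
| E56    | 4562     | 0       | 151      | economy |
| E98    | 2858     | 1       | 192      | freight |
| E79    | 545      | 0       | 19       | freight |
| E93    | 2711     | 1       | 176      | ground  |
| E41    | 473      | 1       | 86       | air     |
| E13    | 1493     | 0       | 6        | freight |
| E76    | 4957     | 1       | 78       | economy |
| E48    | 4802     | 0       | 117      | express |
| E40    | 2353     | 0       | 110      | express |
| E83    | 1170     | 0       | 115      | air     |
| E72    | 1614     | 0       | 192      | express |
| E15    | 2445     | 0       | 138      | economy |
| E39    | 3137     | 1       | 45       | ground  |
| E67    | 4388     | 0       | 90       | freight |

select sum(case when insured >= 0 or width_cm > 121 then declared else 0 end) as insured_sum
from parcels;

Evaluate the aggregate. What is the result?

37508

parcel=E56: ✓ → 4562
parcel=E98: ✓ → 2858
parcel=E79: ✓ → 545
parcel=E93: ✓ → 2711
parcel=E41: ✓ → 473
parcel=E13: ✓ → 1493
parcel=E76: ✓ → 4957
parcel=E48: ✓ → 4802
parcel=E40: ✓ → 2353
parcel=E83: ✓ → 1170
parcel=E72: ✓ → 1614
parcel=E15: ✓ → 2445
parcel=E39: ✓ → 3137
parcel=E67: ✓ → 4388
insured_sum = 4562 + 2858 + 545 + 2711 + 473 + 1493 + 4957 + 4802 + 2353 + 1170 + 1614 + 2445 + 3137 + 4388 = 37508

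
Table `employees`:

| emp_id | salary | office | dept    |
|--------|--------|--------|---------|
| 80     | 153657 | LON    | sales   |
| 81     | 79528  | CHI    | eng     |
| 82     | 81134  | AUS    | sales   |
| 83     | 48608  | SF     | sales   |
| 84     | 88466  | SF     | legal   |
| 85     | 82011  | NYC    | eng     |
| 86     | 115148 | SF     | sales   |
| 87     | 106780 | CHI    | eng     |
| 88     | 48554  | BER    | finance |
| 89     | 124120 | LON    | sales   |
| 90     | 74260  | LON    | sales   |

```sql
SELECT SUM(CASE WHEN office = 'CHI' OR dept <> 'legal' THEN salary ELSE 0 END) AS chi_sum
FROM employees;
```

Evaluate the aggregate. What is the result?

emp_id=80: ✓ → 153657
emp_id=81: ✓ → 79528
emp_id=82: ✓ → 81134
emp_id=83: ✓ → 48608
emp_id=84: ✗
emp_id=85: ✓ → 82011
emp_id=86: ✓ → 115148
emp_id=87: ✓ → 106780
emp_id=88: ✓ → 48554
emp_id=89: ✓ → 124120
emp_id=90: ✓ → 74260
chi_sum = 153657 + 79528 + 81134 + 48608 + 82011 + 115148 + 106780 + 48554 + 124120 + 74260 = 913800

913800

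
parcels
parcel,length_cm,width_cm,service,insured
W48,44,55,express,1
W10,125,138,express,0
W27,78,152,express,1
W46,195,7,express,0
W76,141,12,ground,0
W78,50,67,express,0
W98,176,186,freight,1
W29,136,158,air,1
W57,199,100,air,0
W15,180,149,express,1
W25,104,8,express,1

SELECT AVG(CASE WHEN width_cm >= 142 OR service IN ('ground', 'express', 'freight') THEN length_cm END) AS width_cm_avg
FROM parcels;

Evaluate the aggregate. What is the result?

122.9

parcel=W48: ✓ → 44
parcel=W10: ✓ → 125
parcel=W27: ✓ → 78
parcel=W46: ✓ → 195
parcel=W76: ✓ → 141
parcel=W78: ✓ → 50
parcel=W98: ✓ → 176
parcel=W29: ✓ → 136
parcel=W57: ✗
parcel=W15: ✓ → 180
parcel=W25: ✓ → 104
width_cm_avg = (44 + 125 + 78 + 195 + 141 + 50 + 176 + 136 + 180 + 104) / 10 = 122.9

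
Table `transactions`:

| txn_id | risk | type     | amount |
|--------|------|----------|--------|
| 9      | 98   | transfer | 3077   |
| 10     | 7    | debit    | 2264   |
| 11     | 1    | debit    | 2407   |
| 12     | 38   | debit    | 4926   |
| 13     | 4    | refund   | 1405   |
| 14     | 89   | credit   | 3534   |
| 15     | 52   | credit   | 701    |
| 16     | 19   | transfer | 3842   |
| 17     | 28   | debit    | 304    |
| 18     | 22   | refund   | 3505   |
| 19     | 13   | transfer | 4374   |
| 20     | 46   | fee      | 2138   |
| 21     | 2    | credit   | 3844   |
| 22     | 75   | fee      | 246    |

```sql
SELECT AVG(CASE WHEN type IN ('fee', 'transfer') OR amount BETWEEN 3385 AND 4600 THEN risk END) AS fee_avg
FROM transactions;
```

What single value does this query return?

txn_id=9: ✓ → 98
txn_id=10: ✗
txn_id=11: ✗
txn_id=12: ✗
txn_id=13: ✗
txn_id=14: ✓ → 89
txn_id=15: ✗
txn_id=16: ✓ → 19
txn_id=17: ✗
txn_id=18: ✓ → 22
txn_id=19: ✓ → 13
txn_id=20: ✓ → 46
txn_id=21: ✓ → 2
txn_id=22: ✓ → 75
fee_avg = (98 + 89 + 19 + 22 + 13 + 46 + 2 + 75) / 8 = 45.5

45.5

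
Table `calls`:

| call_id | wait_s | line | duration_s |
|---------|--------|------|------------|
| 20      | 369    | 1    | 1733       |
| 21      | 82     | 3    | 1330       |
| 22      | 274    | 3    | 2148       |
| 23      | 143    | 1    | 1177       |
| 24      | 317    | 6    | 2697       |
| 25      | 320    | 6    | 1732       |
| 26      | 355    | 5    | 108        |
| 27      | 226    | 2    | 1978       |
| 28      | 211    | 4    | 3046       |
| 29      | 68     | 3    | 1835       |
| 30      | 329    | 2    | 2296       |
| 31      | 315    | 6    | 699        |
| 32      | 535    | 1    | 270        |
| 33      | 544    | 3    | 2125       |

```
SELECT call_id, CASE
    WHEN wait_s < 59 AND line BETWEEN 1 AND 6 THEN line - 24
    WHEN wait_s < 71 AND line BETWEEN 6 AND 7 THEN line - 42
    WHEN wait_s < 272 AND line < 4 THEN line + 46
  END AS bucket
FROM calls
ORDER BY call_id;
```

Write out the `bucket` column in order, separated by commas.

call_id=20: (no match → NULL) → NULL
call_id=21: wait_s < 272 AND line < 4 → 49
call_id=22: (no match → NULL) → NULL
call_id=23: wait_s < 272 AND line < 4 → 47
call_id=24: (no match → NULL) → NULL
call_id=25: (no match → NULL) → NULL
call_id=26: (no match → NULL) → NULL
call_id=27: wait_s < 272 AND line < 4 → 48
call_id=28: (no match → NULL) → NULL
call_id=29: wait_s < 272 AND line < 4 → 49
call_id=30: (no match → NULL) → NULL
call_id=31: (no match → NULL) → NULL
call_id=32: (no match → NULL) → NULL
call_id=33: (no match → NULL) → NULL

NULL, 49, NULL, 47, NULL, NULL, NULL, 48, NULL, 49, NULL, NULL, NULL, NULL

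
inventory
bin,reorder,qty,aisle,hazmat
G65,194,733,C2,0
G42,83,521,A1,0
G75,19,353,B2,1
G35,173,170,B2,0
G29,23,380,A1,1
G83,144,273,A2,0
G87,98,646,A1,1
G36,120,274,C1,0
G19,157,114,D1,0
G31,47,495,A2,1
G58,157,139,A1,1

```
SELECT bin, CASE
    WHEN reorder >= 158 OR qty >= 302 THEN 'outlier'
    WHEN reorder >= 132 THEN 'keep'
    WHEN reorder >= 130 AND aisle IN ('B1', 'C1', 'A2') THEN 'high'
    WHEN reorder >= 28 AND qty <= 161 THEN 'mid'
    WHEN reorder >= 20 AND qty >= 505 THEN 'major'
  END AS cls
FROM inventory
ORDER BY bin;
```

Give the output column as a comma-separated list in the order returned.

bin=G19: reorder >= 132 → keep
bin=G29: reorder >= 158 OR qty >= 302 → outlier
bin=G31: reorder >= 158 OR qty >= 302 → outlier
bin=G35: reorder >= 158 OR qty >= 302 → outlier
bin=G36: (no match → NULL) → NULL
bin=G42: reorder >= 158 OR qty >= 302 → outlier
bin=G58: reorder >= 132 → keep
bin=G65: reorder >= 158 OR qty >= 302 → outlier
bin=G75: reorder >= 158 OR qty >= 302 → outlier
bin=G83: reorder >= 132 → keep
bin=G87: reorder >= 158 OR qty >= 302 → outlier

keep, outlier, outlier, outlier, NULL, outlier, keep, outlier, outlier, keep, outlier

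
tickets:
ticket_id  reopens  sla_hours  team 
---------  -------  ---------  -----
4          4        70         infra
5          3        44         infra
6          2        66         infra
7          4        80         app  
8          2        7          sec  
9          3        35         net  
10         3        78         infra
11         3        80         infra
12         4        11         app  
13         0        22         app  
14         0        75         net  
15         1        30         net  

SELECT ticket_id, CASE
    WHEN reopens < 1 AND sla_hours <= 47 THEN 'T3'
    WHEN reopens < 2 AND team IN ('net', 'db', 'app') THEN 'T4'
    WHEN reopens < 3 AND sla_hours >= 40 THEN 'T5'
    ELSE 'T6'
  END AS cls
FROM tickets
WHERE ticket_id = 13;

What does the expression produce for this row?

T3

ticket_id = 13: reopens=0, sla_hours=22, team=app.
reopens < 1 AND sla_hours <= 47 → true → T3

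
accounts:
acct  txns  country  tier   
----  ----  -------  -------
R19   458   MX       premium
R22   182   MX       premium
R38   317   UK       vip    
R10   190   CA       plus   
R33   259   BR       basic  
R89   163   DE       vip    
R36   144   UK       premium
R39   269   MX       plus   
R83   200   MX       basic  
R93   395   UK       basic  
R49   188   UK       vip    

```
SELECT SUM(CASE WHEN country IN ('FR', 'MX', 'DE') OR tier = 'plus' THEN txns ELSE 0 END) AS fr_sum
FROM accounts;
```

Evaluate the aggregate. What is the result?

acct=R19: ✓ → 458
acct=R22: ✓ → 182
acct=R38: ✗
acct=R10: ✓ → 190
acct=R33: ✗
acct=R89: ✓ → 163
acct=R36: ✗
acct=R39: ✓ → 269
acct=R83: ✓ → 200
acct=R93: ✗
acct=R49: ✗
fr_sum = 458 + 182 + 190 + 163 + 269 + 200 = 1462

1462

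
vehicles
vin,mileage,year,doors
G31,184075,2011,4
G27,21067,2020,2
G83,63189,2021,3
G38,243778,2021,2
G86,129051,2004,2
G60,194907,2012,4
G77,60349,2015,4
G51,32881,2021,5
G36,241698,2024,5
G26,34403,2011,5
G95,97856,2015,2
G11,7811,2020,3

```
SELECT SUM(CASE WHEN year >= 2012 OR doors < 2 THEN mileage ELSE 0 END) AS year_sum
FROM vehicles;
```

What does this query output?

vin=G31: ✗
vin=G27: ✓ → 21067
vin=G83: ✓ → 63189
vin=G38: ✓ → 243778
vin=G86: ✗
vin=G60: ✓ → 194907
vin=G77: ✓ → 60349
vin=G51: ✓ → 32881
vin=G36: ✓ → 241698
vin=G26: ✗
vin=G95: ✓ → 97856
vin=G11: ✓ → 7811
year_sum = 21067 + 63189 + 243778 + 194907 + 60349 + 32881 + 241698 + 97856 + 7811 = 963536

963536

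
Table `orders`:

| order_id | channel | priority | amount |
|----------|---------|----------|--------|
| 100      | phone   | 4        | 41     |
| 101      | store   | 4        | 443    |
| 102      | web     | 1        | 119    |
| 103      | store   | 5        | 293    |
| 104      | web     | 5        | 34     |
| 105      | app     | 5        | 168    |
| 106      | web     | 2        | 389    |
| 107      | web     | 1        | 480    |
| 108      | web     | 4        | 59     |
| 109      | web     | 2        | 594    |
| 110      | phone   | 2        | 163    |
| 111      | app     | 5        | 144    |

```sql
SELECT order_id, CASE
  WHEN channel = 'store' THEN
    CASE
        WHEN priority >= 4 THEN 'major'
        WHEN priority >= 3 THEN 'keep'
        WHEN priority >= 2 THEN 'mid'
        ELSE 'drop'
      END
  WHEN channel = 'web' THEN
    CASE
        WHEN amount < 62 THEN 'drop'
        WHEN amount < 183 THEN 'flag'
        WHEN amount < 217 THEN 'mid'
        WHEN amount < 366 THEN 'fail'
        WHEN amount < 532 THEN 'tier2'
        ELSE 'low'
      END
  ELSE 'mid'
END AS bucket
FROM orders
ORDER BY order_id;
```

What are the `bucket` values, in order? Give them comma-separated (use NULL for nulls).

order_id=100: channel='phone' → outer ELSE → mid
order_id=101: channel='store' → inner[priority >= 4] → major
order_id=102: channel='web' → inner[amount < 183] → flag
order_id=103: channel='store' → inner[priority >= 4] → major
order_id=104: channel='web' → inner[amount < 62] → drop
order_id=105: channel='app' → outer ELSE → mid
order_id=106: channel='web' → inner[amount < 532] → tier2
order_id=107: channel='web' → inner[amount < 532] → tier2
order_id=108: channel='web' → inner[amount < 62] → drop
order_id=109: channel='web' → inner[ELSE] → low
order_id=110: channel='phone' → outer ELSE → mid
order_id=111: channel='app' → outer ELSE → mid

mid, major, flag, major, drop, mid, tier2, tier2, drop, low, mid, mid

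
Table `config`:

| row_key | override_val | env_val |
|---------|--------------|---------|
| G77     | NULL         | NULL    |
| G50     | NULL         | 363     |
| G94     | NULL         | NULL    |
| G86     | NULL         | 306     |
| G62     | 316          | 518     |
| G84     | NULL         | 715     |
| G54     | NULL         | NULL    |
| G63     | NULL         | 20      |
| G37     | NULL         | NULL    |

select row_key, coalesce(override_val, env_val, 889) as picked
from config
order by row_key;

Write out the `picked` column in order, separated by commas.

row_key=G37: override_val=NULL, env_val=NULL, → literal 889 → 889
row_key=G50: override_val=NULL, env_val=363 → 363
row_key=G54: override_val=NULL, env_val=NULL, → literal 889 → 889
row_key=G62: override_val=316 → 316
row_key=G63: override_val=NULL, env_val=20 → 20
row_key=G77: override_val=NULL, env_val=NULL, → literal 889 → 889
row_key=G84: override_val=NULL, env_val=715 → 715
row_key=G86: override_val=NULL, env_val=306 → 306
row_key=G94: override_val=NULL, env_val=NULL, → literal 889 → 889

889, 363, 889, 316, 20, 889, 715, 306, 889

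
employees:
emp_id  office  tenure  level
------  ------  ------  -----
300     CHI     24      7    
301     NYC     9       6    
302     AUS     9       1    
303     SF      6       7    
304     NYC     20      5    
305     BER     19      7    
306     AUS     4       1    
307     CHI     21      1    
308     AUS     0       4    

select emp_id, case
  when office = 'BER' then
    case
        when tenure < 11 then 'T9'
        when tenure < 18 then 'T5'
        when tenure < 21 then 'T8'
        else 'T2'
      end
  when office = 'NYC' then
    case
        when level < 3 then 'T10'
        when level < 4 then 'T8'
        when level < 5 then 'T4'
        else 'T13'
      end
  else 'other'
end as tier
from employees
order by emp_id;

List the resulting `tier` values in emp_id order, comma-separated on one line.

emp_id=300: office='CHI' → outer ELSE → other
emp_id=301: office='NYC' → inner[ELSE] → T13
emp_id=302: office='AUS' → outer ELSE → other
emp_id=303: office='SF' → outer ELSE → other
emp_id=304: office='NYC' → inner[ELSE] → T13
emp_id=305: office='BER' → inner[tenure < 21] → T8
emp_id=306: office='AUS' → outer ELSE → other
emp_id=307: office='CHI' → outer ELSE → other
emp_id=308: office='AUS' → outer ELSE → other

other, T13, other, other, T13, T8, other, other, other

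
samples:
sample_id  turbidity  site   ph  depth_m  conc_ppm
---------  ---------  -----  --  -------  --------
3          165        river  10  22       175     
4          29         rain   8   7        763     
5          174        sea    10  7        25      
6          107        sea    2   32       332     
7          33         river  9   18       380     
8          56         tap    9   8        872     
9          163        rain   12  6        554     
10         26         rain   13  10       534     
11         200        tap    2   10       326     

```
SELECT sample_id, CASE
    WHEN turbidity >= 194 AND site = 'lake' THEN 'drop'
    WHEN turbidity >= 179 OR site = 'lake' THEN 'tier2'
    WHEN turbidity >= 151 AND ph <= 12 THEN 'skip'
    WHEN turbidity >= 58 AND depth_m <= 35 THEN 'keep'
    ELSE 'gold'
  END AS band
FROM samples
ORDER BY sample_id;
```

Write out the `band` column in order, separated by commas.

sample_id=3: turbidity >= 151 AND ph <= 12 → skip
sample_id=4: ELSE → gold
sample_id=5: turbidity >= 151 AND ph <= 12 → skip
sample_id=6: turbidity >= 58 AND depth_m <= 35 → keep
sample_id=7: ELSE → gold
sample_id=8: ELSE → gold
sample_id=9: turbidity >= 151 AND ph <= 12 → skip
sample_id=10: ELSE → gold
sample_id=11: turbidity >= 179 OR site = 'lake' → tier2

skip, gold, skip, keep, gold, gold, skip, gold, tier2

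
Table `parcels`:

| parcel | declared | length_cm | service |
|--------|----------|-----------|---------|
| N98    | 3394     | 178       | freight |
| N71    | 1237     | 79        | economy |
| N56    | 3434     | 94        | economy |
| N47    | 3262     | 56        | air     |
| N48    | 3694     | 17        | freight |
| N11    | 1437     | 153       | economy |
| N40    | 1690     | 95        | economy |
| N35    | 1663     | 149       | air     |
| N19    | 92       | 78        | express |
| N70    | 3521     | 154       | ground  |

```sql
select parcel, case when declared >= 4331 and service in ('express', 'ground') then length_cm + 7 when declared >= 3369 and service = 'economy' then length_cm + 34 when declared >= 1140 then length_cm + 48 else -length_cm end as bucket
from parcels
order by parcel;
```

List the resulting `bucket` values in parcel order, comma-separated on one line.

parcel=N11: declared >= 1140 → 201
parcel=N19: ELSE → -78
parcel=N35: declared >= 1140 → 197
parcel=N40: declared >= 1140 → 143
parcel=N47: declared >= 1140 → 104
parcel=N48: declared >= 1140 → 65
parcel=N56: declared >= 3369 and service = 'economy' → 128
parcel=N70: declared >= 1140 → 202
parcel=N71: declared >= 1140 → 127
parcel=N98: declared >= 1140 → 226

201, -78, 197, 143, 104, 65, 128, 202, 127, 226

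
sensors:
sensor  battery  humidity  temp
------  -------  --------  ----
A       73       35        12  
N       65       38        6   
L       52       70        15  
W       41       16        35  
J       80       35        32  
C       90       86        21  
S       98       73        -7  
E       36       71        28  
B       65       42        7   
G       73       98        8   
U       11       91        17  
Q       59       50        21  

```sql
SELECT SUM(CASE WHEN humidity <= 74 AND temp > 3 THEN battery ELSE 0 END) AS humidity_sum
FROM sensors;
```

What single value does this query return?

471

sensor=A: ✓ → 73
sensor=N: ✓ → 65
sensor=L: ✓ → 52
sensor=W: ✓ → 41
sensor=J: ✓ → 80
sensor=C: ✗
sensor=S: ✗
sensor=E: ✓ → 36
sensor=B: ✓ → 65
sensor=G: ✗
sensor=U: ✗
sensor=Q: ✓ → 59
humidity_sum = 73 + 65 + 52 + 41 + 80 + 36 + 65 + 59 = 471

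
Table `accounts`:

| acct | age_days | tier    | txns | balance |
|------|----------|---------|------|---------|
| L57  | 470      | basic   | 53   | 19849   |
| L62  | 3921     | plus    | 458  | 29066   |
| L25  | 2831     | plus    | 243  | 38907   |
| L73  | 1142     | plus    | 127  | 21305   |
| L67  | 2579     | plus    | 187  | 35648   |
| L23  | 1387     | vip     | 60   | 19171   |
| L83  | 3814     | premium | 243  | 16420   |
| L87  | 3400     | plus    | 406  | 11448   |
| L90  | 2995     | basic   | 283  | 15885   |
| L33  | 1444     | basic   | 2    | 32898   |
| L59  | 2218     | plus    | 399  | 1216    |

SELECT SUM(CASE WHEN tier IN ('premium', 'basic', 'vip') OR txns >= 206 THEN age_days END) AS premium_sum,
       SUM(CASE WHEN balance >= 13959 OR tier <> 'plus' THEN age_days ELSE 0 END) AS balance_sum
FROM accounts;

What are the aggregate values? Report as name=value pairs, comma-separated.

premium_sum=22480, balance_sum=20583

[premium_sum: tier IN ('premium', 'basic', 'vip') OR txns >= 206]
acct=L57: ✓ → 470
acct=L62: ✓ → 3921
acct=L25: ✓ → 2831
acct=L73: ✗
acct=L67: ✗
acct=L23: ✓ → 1387
acct=L83: ✓ → 3814
acct=L87: ✓ → 3400
acct=L90: ✓ → 2995
acct=L33: ✓ → 1444
acct=L59: ✓ → 2218
premium_sum = 470 + 3921 + 2831 + 1387 + 3814 + 3400 + 2995 + 1444 + 2218 = 22480
—
[balance_sum: balance >= 13959 OR tier <> 'plus']
acct=L57: ✓ → 470
acct=L62: ✓ → 3921
acct=L25: ✓ → 2831
acct=L73: ✓ → 1142
acct=L67: ✓ → 2579
acct=L23: ✓ → 1387
acct=L83: ✓ → 3814
acct=L87: ✗
acct=L90: ✓ → 2995
acct=L33: ✓ → 1444
acct=L59: ✗
balance_sum = 470 + 3921 + 2831 + 1142 + 2579 + 1387 + 3814 + 2995 + 1444 = 20583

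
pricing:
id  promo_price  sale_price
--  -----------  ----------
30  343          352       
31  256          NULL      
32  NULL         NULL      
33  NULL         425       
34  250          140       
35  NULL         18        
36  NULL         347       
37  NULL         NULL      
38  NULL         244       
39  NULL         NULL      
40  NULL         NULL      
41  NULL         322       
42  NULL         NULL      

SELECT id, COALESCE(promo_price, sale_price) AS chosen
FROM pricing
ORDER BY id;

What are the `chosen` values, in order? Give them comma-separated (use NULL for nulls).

343, 256, NULL, 425, 250, 18, 347, NULL, 244, NULL, NULL, 322, NULL

id=30: promo_price=343 → 343
id=31: promo_price=256 → 256
id=32: promo_price=NULL, sale_price=NULL (all NULL) → NULL
id=33: promo_price=NULL, sale_price=425 → 425
id=34: promo_price=250 → 250
id=35: promo_price=NULL, sale_price=18 → 18
id=36: promo_price=NULL, sale_price=347 → 347
id=37: promo_price=NULL, sale_price=NULL (all NULL) → NULL
id=38: promo_price=NULL, sale_price=244 → 244
id=39: promo_price=NULL, sale_price=NULL (all NULL) → NULL
id=40: promo_price=NULL, sale_price=NULL (all NULL) → NULL
id=41: promo_price=NULL, sale_price=322 → 322
id=42: promo_price=NULL, sale_price=NULL (all NULL) → NULL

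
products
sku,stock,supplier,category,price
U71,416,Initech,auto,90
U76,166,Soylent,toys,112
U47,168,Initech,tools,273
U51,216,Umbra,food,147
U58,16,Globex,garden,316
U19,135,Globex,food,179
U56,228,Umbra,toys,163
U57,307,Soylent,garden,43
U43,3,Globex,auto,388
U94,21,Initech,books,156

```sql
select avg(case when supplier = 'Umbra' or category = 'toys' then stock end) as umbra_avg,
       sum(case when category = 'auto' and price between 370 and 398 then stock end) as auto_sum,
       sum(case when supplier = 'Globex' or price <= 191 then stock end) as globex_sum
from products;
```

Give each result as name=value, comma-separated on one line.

umbra_avg=203.3333333333, auto_sum=3, globex_sum=1508

[umbra_avg: supplier = 'Umbra' or category = 'toys']
sku=U71: ✗
sku=U76: ✓ → 166
sku=U47: ✗
sku=U51: ✓ → 216
sku=U58: ✗
sku=U19: ✗
sku=U56: ✓ → 228
sku=U57: ✗
sku=U43: ✗
sku=U94: ✗
umbra_avg = (166 + 216 + 228) / 3 = 203.3333333333
—
[auto_sum: category = 'auto' and price between 370 and 398]
sku=U71: ✗
sku=U76: ✗
sku=U47: ✗
sku=U51: ✗
sku=U58: ✗
sku=U19: ✗
sku=U56: ✗
sku=U57: ✗
sku=U43: ✓ → 3
sku=U94: ✗
auto_sum = 3
—
[globex_sum: supplier = 'Globex' or price <= 191]
sku=U71: ✓ → 416
sku=U76: ✓ → 166
sku=U47: ✗
sku=U51: ✓ → 216
sku=U58: ✓ → 16
sku=U19: ✓ → 135
sku=U56: ✓ → 228
sku=U57: ✓ → 307
sku=U43: ✓ → 3
sku=U94: ✓ → 21
globex_sum = 416 + 166 + 216 + 16 + 135 + 228 + 307 + 3 + 21 = 1508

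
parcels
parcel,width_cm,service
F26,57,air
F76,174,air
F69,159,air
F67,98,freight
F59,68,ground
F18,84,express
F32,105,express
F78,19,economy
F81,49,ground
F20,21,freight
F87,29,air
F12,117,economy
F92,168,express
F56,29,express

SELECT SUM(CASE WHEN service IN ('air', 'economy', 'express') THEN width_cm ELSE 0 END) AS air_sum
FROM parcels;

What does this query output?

parcel=F26: ✓ → 57
parcel=F76: ✓ → 174
parcel=F69: ✓ → 159
parcel=F67: ✗
parcel=F59: ✗
parcel=F18: ✓ → 84
parcel=F32: ✓ → 105
parcel=F78: ✓ → 19
parcel=F81: ✗
parcel=F20: ✗
parcel=F87: ✓ → 29
parcel=F12: ✓ → 117
parcel=F92: ✓ → 168
parcel=F56: ✓ → 29
air_sum = 57 + 174 + 159 + 84 + 105 + 19 + 29 + 117 + 168 + 29 = 941

941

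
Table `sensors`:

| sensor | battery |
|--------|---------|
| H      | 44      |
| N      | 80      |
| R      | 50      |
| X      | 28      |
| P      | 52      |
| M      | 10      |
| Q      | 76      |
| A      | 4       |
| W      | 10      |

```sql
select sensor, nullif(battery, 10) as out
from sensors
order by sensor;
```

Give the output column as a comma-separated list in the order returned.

sensor=A: battery=4 vs 10: differ → 4
sensor=H: battery=44 vs 10: differ → 44
sensor=M: battery=10 vs 10: equal → NULL
sensor=N: battery=80 vs 10: differ → 80
sensor=P: battery=52 vs 10: differ → 52
sensor=Q: battery=76 vs 10: differ → 76
sensor=R: battery=50 vs 10: differ → 50
sensor=W: battery=10 vs 10: equal → NULL
sensor=X: battery=28 vs 10: differ → 28

4, 44, NULL, 80, 52, 76, 50, NULL, 28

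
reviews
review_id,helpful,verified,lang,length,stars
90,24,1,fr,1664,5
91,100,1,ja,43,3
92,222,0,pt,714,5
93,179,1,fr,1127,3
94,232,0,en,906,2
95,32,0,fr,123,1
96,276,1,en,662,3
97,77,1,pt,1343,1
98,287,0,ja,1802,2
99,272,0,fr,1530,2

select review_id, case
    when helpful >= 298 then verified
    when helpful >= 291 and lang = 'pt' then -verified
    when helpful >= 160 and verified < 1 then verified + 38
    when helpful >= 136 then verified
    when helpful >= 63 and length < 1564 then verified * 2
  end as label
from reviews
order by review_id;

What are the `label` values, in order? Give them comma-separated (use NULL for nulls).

review_id=90: (no match → NULL) → NULL
review_id=91: helpful >= 63 and length < 1564 → 2
review_id=92: helpful >= 160 and verified < 1 → 38
review_id=93: helpful >= 136 → 1
review_id=94: helpful >= 160 and verified < 1 → 38
review_id=95: (no match → NULL) → NULL
review_id=96: helpful >= 136 → 1
review_id=97: helpful >= 63 and length < 1564 → 2
review_id=98: helpful >= 160 and verified < 1 → 38
review_id=99: helpful >= 160 and verified < 1 → 38

NULL, 2, 38, 1, 38, NULL, 1, 2, 38, 38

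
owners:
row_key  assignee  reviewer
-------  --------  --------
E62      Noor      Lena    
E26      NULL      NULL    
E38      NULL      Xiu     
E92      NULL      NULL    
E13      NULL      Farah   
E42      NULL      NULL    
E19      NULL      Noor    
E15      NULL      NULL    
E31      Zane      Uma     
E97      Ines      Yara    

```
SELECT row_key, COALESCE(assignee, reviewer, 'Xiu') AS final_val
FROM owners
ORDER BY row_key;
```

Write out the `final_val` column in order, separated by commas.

row_key=E13: assignee=NULL, reviewer=Farah → Farah
row_key=E15: assignee=NULL, reviewer=NULL, → literal Xiu → Xiu
row_key=E19: assignee=NULL, reviewer=Noor → Noor
row_key=E26: assignee=NULL, reviewer=NULL, → literal Xiu → Xiu
row_key=E31: assignee=Zane → Zane
row_key=E38: assignee=NULL, reviewer=Xiu → Xiu
row_key=E42: assignee=NULL, reviewer=NULL, → literal Xiu → Xiu
row_key=E62: assignee=Noor → Noor
row_key=E92: assignee=NULL, reviewer=NULL, → literal Xiu → Xiu
row_key=E97: assignee=Ines → Ines

Farah, Xiu, Noor, Xiu, Zane, Xiu, Xiu, Noor, Xiu, Ines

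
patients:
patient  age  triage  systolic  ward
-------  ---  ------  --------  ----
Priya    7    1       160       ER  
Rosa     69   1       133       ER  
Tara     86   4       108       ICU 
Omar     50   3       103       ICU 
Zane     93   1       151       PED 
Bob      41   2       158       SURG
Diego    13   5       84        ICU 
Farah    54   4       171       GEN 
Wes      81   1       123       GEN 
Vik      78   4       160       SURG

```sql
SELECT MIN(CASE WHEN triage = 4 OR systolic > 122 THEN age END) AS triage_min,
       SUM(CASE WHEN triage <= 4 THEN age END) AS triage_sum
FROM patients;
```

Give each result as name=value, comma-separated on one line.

triage_min=7, triage_sum=559

[triage_min: triage = 4 OR systolic > 122]
patient=Priya: ✓ → 7
patient=Rosa: ✓ → 69
patient=Tara: ✓ → 86
patient=Omar: ✗
patient=Zane: ✓ → 93
patient=Bob: ✓ → 41
patient=Diego: ✗
patient=Farah: ✓ → 54
patient=Wes: ✓ → 81
patient=Vik: ✓ → 78
triage_min = MIN(7, 69, 86, 93, 41, 54, 81, 78) = 7
—
[triage_sum: triage <= 4]
patient=Priya: ✓ → 7
patient=Rosa: ✓ → 69
patient=Tara: ✓ → 86
patient=Omar: ✓ → 50
patient=Zane: ✓ → 93
patient=Bob: ✓ → 41
patient=Diego: ✗
patient=Farah: ✓ → 54
patient=Wes: ✓ → 81
patient=Vik: ✓ → 78
triage_sum = 7 + 69 + 86 + 50 + 93 + 41 + 54 + 81 + 78 = 559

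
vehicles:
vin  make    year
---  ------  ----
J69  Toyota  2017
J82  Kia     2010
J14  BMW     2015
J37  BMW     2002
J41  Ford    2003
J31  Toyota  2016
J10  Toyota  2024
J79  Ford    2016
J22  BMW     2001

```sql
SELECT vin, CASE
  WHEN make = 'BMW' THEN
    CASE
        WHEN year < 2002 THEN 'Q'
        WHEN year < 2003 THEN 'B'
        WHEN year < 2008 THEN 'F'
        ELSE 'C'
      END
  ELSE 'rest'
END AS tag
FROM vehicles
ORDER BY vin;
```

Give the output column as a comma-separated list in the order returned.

rest, C, Q, rest, B, rest, rest, rest, rest

vin=J10: make='Toyota' → outer ELSE → rest
vin=J14: make='BMW' → inner[ELSE] → C
vin=J22: make='BMW' → inner[year < 2002] → Q
vin=J31: make='Toyota' → outer ELSE → rest
vin=J37: make='BMW' → inner[year < 2003] → B
vin=J41: make='Ford' → outer ELSE → rest
vin=J69: make='Toyota' → outer ELSE → rest
vin=J79: make='Ford' → outer ELSE → rest
vin=J82: make='Kia' → outer ELSE → rest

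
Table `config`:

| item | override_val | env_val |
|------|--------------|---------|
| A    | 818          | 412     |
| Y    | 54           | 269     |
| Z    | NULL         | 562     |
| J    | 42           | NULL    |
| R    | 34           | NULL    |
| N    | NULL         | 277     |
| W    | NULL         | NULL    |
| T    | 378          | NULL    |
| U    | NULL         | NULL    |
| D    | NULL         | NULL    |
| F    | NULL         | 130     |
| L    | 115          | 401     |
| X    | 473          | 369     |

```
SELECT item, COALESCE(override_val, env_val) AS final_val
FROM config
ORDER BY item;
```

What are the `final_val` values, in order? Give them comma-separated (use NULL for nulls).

818, NULL, 130, 42, 115, 277, 34, 378, NULL, NULL, 473, 54, 562

item=A: override_val=818 → 818
item=D: override_val=NULL, env_val=NULL (all NULL) → NULL
item=F: override_val=NULL, env_val=130 → 130
item=J: override_val=42 → 42
item=L: override_val=115 → 115
item=N: override_val=NULL, env_val=277 → 277
item=R: override_val=34 → 34
item=T: override_val=378 → 378
item=U: override_val=NULL, env_val=NULL (all NULL) → NULL
item=W: override_val=NULL, env_val=NULL (all NULL) → NULL
item=X: override_val=473 → 473
item=Y: override_val=54 → 54
item=Z: override_val=NULL, env_val=562 → 562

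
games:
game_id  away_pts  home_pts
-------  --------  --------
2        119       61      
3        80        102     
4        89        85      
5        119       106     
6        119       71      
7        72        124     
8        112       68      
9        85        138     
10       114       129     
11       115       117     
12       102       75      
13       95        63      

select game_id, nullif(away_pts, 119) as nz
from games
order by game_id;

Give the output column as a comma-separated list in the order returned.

NULL, 80, 89, NULL, NULL, 72, 112, 85, 114, 115, 102, 95

game_id=2: away_pts=119 vs 119: equal → NULL
game_id=3: away_pts=80 vs 119: differ → 80
game_id=4: away_pts=89 vs 119: differ → 89
game_id=5: away_pts=119 vs 119: equal → NULL
game_id=6: away_pts=119 vs 119: equal → NULL
game_id=7: away_pts=72 vs 119: differ → 72
game_id=8: away_pts=112 vs 119: differ → 112
game_id=9: away_pts=85 vs 119: differ → 85
game_id=10: away_pts=114 vs 119: differ → 114
game_id=11: away_pts=115 vs 119: differ → 115
game_id=12: away_pts=102 vs 119: differ → 102
game_id=13: away_pts=95 vs 119: differ → 95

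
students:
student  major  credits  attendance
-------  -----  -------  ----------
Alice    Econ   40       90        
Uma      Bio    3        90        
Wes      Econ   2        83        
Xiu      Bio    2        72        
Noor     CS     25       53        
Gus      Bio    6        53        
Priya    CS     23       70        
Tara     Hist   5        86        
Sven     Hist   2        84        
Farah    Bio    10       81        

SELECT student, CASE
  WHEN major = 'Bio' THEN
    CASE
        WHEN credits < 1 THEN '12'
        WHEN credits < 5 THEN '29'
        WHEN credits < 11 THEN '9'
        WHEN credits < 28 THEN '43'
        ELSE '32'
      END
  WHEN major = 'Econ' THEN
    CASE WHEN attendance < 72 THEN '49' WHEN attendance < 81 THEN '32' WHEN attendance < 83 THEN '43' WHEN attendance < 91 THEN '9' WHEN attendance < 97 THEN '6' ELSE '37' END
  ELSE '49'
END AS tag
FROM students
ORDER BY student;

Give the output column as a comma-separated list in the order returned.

9, 9, 9, 49, 49, 49, 49, 29, 9, 29

student=Alice: major='Econ' → inner[attendance < 91] → 9
student=Farah: major='Bio' → inner[credits < 11] → 9
student=Gus: major='Bio' → inner[credits < 11] → 9
student=Noor: major='CS' → outer ELSE → 49
student=Priya: major='CS' → outer ELSE → 49
student=Sven: major='Hist' → outer ELSE → 49
student=Tara: major='Hist' → outer ELSE → 49
student=Uma: major='Bio' → inner[credits < 5] → 29
student=Wes: major='Econ' → inner[attendance < 91] → 9
student=Xiu: major='Bio' → inner[credits < 5] → 29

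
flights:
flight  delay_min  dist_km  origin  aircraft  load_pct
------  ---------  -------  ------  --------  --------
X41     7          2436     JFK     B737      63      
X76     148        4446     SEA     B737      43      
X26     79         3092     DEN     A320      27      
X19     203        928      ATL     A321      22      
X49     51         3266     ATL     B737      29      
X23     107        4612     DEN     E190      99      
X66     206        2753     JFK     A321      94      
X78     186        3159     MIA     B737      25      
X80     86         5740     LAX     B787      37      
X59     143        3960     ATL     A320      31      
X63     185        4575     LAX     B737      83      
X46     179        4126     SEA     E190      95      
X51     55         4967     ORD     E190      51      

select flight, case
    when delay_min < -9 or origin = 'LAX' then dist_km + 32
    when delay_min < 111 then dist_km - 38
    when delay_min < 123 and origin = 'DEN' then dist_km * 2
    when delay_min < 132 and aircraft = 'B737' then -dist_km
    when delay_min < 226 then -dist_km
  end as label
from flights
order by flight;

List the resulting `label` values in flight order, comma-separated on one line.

-928, 4574, 3054, 2398, -4126, 3228, 4929, -3960, 4607, -2753, -4446, -3159, 5772

flight=X19: delay_min < 226 → -928
flight=X23: delay_min < 111 → 4574
flight=X26: delay_min < 111 → 3054
flight=X41: delay_min < 111 → 2398
flight=X46: delay_min < 226 → -4126
flight=X49: delay_min < 111 → 3228
flight=X51: delay_min < 111 → 4929
flight=X59: delay_min < 226 → -3960
flight=X63: delay_min < -9 or origin = 'LAX' → 4607
flight=X66: delay_min < 226 → -2753
flight=X76: delay_min < 226 → -4446
flight=X78: delay_min < 226 → -3159
flight=X80: delay_min < -9 or origin = 'LAX' → 5772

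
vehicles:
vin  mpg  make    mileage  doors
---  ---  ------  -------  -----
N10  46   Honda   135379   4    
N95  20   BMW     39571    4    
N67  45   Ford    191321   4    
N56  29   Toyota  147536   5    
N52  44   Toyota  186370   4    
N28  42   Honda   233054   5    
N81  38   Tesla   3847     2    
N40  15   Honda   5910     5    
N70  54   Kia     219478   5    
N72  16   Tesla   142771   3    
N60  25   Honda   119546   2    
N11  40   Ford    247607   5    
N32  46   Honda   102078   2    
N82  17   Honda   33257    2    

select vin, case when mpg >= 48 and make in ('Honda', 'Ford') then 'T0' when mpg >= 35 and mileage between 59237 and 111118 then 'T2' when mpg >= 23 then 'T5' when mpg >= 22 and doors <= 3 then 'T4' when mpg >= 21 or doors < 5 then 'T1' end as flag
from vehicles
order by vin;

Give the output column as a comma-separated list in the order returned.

T5, T5, T5, T2, NULL, T5, T5, T5, T5, T5, T1, T5, T1, T1

vin=N10: mpg >= 23 → T5
vin=N11: mpg >= 23 → T5
vin=N28: mpg >= 23 → T5
vin=N32: mpg >= 35 and mileage between 59237 and 111118 → T2
vin=N40: (no match → NULL) → NULL
vin=N52: mpg >= 23 → T5
vin=N56: mpg >= 23 → T5
vin=N60: mpg >= 23 → T5
vin=N67: mpg >= 23 → T5
vin=N70: mpg >= 23 → T5
vin=N72: mpg >= 21 or doors < 5 → T1
vin=N81: mpg >= 23 → T5
vin=N82: mpg >= 21 or doors < 5 → T1
vin=N95: mpg >= 21 or doors < 5 → T1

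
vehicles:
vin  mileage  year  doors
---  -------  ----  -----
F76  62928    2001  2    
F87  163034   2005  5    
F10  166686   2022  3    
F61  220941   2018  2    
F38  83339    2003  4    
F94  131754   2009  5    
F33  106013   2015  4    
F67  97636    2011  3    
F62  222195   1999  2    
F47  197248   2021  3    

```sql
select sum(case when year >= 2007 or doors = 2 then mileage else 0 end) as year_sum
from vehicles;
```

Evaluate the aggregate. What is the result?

1205401

vin=F76: ✓ → 62928
vin=F87: ✗
vin=F10: ✓ → 166686
vin=F61: ✓ → 220941
vin=F38: ✗
vin=F94: ✓ → 131754
vin=F33: ✓ → 106013
vin=F67: ✓ → 97636
vin=F62: ✓ → 222195
vin=F47: ✓ → 197248
year_sum = 62928 + 166686 + 220941 + 131754 + 106013 + 97636 + 222195 + 197248 = 1205401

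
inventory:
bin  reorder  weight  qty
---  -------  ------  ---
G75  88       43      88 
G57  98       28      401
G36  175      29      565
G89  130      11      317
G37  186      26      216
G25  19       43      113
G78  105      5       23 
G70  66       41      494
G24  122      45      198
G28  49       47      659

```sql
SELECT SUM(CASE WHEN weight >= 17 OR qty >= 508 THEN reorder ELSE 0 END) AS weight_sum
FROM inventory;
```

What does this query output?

803

bin=G75: ✓ → 88
bin=G57: ✓ → 98
bin=G36: ✓ → 175
bin=G89: ✗
bin=G37: ✓ → 186
bin=G25: ✓ → 19
bin=G78: ✗
bin=G70: ✓ → 66
bin=G24: ✓ → 122
bin=G28: ✓ → 49
weight_sum = 88 + 98 + 175 + 186 + 19 + 66 + 122 + 49 = 803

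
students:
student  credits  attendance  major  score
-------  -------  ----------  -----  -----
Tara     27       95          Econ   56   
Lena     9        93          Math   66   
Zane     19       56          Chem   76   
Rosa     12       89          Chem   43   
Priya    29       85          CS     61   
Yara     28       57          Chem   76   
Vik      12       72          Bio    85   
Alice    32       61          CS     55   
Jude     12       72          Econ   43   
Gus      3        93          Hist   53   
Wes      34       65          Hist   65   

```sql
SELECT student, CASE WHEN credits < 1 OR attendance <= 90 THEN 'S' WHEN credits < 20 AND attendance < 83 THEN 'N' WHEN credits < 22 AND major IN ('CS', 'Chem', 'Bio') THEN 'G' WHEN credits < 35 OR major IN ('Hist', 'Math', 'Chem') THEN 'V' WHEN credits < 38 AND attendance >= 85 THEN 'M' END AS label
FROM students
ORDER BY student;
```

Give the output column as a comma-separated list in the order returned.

S, V, S, V, S, S, V, S, S, S, S

student=Alice: credits < 1 OR attendance <= 90 → S
student=Gus: credits < 35 OR major IN ('Hist', 'Math', 'Chem') → V
student=Jude: credits < 1 OR attendance <= 90 → S
student=Lena: credits < 35 OR major IN ('Hist', 'Math', 'Chem') → V
student=Priya: credits < 1 OR attendance <= 90 → S
student=Rosa: credits < 1 OR attendance <= 90 → S
student=Tara: credits < 35 OR major IN ('Hist', 'Math', 'Chem') → V
student=Vik: credits < 1 OR attendance <= 90 → S
student=Wes: credits < 1 OR attendance <= 90 → S
student=Yara: credits < 1 OR attendance <= 90 → S
student=Zane: credits < 1 OR attendance <= 90 → S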